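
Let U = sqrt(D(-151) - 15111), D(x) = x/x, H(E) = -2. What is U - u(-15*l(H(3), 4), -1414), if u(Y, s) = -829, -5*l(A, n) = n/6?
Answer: 829 + I*sqrt(15110) ≈ 829.0 + 122.92*I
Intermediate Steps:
D(x) = 1
l(A, n) = -n/30 (l(A, n) = -n/(5*6) = -n/30)
U = I*sqrt(15110) (U = sqrt(1 - 15111) = sqrt(-15110) = I*sqrt(15110) ≈ 122.92*I)
U - u(-15*l(H(3), 4), -1414) = I*sqrt(15110) - 1*(-829) = I*sqrt(15110) + 829 = 829 + I*sqrt(15110)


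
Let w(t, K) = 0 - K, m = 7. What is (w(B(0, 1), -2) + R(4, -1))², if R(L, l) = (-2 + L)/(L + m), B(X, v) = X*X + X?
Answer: 576/121 ≈ 4.7603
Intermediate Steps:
B(X, v) = X + X² (B(X, v) = X² + X = X + X²)
w(t, K) = -K
R(L, l) = (-2 + L)/(7 + L) (R(L, l) = (-2 + L)/(L + 7) = (-2 + L)/(7 + L))
(w(B(0, 1), -2) + R(4, -1))² = (-1*(-2) + (-2 + 4)/(7 + 4))² = (2 + 2/11)² = (24/11)² = 576/121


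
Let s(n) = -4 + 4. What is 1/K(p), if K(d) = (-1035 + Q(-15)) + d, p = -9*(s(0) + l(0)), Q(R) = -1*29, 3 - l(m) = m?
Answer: -1/1091 ≈ -0.00091659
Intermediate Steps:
l(m) = 3 - m
s(n) = 0
Q(R) = -29
p = -27 (p = -9*(0 + (3 - 1*0)) = -9*(0 + (3 + 0)) = -9*(0 + 3) = -9*3 = -27)
K(d) = -1064 + d (K(d) = (-1035 - 29) + d = -1064 + d)
1/K(p) = 1/(-1064 - 27) = 1/(-1091) = -1/1091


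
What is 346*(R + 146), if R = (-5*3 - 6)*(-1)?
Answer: 57782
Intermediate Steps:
R = 21 (R = (-15 - 6)*(-1) = -21*(-1) = 21)
346*(R + 146) = 346*(21 + 146) = 346*167 = 57782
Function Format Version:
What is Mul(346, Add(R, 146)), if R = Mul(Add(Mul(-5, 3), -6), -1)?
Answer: 57782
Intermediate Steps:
R = 21 (R = Mul(Add(-15, -6), -1) = Mul(-21, -1) = 21)
Mul(346, Add(R, 146)) = Mul(346, Add(21, 146)) = Mul(346, 167) = 57782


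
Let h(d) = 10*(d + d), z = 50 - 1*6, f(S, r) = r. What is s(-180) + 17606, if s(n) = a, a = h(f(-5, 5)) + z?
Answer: 17750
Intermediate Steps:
z = 44 (z = 50 - 6 = 44)
h(d) = 20*d (h(d) = 10*(2*d) = 20*d)
a = 144 (a = 20*5 + 44 = 100 + 44 = 144)
s(n) = 144
s(-180) + 17606 = 144 + 17606 = 17750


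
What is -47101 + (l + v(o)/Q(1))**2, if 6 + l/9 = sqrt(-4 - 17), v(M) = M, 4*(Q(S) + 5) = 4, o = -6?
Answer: -184183/4 - 945*I*sqrt(21) ≈ -46046.0 - 4330.5*I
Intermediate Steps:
Q(S) = -4 (Q(S) = -5 + (1/4)*4 = -5 + 1 = -4)
l = -54 + 9*I*sqrt(21) (l = -54 + 9*sqrt(-4 - 17) = -54 + 9*sqrt(-21) = -54 + 9*(I*sqrt(21)) = -54 + 9*I*sqrt(21) ≈ -54.0 + 41.243*I)
-47101 + (l + v(o)/Q(1))**2 = -47101 + ((-54 + 9*I*sqrt(21)) - 6/(-4))**2 = -47101 + ((-54 + 9*I*sqrt(21)) - 6*(-1/4))**2 = -47101 + ((-54 + 9*I*sqrt(21)) + 3/2)**2 = -47101 + (-105/2 + 9*I*sqrt(21))**2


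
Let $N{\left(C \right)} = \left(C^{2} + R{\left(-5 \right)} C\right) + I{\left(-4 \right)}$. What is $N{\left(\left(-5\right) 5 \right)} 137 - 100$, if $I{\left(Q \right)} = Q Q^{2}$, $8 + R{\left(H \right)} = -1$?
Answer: $107582$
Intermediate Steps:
$R{\left(H \right)} = -9$ ($R{\left(H \right)} = -8 - 1 = -9$)
$I{\left(Q \right)} = Q^{3}$
$N{\left(C \right)} = -64 + C^{2} - 9 C$ ($N{\left(C \right)} = \left(C^{2} - 9 C\right) + \left(-4\right)^{3} = \left(C^{2} - 9 C\right) - 64 = -64 + C^{2} - 9 C$)
$N{\left(\left(-5\right) 5 \right)} 137 - 100 = \left(-64 + \left(\left(-5\right) 5\right)^{2} - 9 \left(\left(-5\right) 5\right)\right) 137 - 100 = \left(-64 + \left(-25\right)^{2} - -225\right) 137 - 100 = \left(-64 + 625 + 225\right) 137 - 100 = 786 \cdot 137 - 100 = 107682 - 100 = 107582$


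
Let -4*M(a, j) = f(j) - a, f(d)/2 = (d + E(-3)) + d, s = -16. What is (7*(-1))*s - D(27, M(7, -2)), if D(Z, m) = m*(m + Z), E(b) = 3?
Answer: 739/16 ≈ 46.188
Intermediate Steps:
f(d) = 6 + 4*d (f(d) = 2*((d + 3) + d) = 2*((3 + d) + d) = 2*(3 + 2*d) = 6 + 4*d)
M(a, j) = -3/2 - j + a/4 (M(a, j) = -((6 + 4*j) - a)/4 = -(6 - a + 4*j)/4 = -3/2 - j + a/4)
D(Z, m) = m*(Z + m)
(7*(-1))*s - D(27, M(7, -2)) = (7*(-1))*(-16) - (-3/2 - 1*(-2) + (1/4)*7)*(27 + (-3/2 - 1*(-2) + (1/4)*7)) = -7*(-16) - (-3/2 + 2 + 7/4)*(27 + (-3/2 + 2 + 7/4)) = 112 - 9*(27 + 9/4)/4 = 112 - 9*117/(4*4) = 112 - 1*1053/16 = 112 - 1053/16 = 739/16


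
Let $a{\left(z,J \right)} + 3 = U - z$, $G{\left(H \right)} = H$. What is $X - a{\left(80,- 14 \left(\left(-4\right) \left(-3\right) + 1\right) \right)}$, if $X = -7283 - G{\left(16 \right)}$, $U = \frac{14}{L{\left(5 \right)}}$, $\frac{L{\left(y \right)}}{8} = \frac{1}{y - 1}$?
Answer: $-7223$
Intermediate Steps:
$L{\left(y \right)} = \frac{8}{-1 + y}$ ($L{\left(y \right)} = \frac{8}{y - 1} = \frac{8}{-1 + y}$)
$U = 7$ ($U = \frac{14}{8 \frac{1}{-1 + 5}} = \frac{14}{8 \cdot \frac{1}{4}} = \frac{14}{2} = 14 \cdot \frac{1}{2} = 7$)
$X = -7299$ ($X = -7283 - 16 = -7299$)
$a{\left(z,J \right)} = 4 - z$ ($a{\left(z,J \right)} = -3 - \left(-7 + z\right) = 4 - z$)
$X - a{\left(80,- 14 \left(\left(-4\right) \left(-3\right) + 1\right) \right)} = -7299 - \left(4 - 80\right) = -7299 - -76 = -7299 + 76 = -7223$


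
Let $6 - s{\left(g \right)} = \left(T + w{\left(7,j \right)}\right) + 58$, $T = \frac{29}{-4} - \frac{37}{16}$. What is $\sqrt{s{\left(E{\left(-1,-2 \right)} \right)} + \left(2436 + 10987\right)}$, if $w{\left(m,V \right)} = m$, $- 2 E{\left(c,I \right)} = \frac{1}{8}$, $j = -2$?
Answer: $\frac{\sqrt{213977}}{4} \approx 115.64$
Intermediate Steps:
$E{\left(c,I \right)} = - \frac{1}{16}$ ($E{\left(c,I \right)} = - \frac{1}{2 \cdot 8} = \left(- \frac{1}{2}\right) \frac{1}{8} = - \frac{1}{16}$)
$T = - \frac{153}{16}$ ($T = 29 \left(- \frac{1}{4}\right) - \frac{37}{16} = - \frac{29}{4} - \frac{37}{16} = - \frac{153}{16} \approx -9.5625$)
$s{\left(g \right)} = - \frac{791}{16}$ ($s{\left(g \right)} = 6 - \left(\left(- \frac{153}{16} + 7\right) + 58\right) = 6 - \left(- \frac{41}{16} + 58\right) = 6 - \frac{887}{16} = - \frac{791}{16}$)
$\sqrt{s{\left(E{\left(-1,-2 \right)} \right)} + \left(2436 + 10987\right)} = \sqrt{- \frac{791}{16} + \left(2436 + 10987\right)} = \sqrt{- \frac{791}{16} + 13423} = \sqrt{\frac{213977}{16}} = \frac{\sqrt{213977}}{4}$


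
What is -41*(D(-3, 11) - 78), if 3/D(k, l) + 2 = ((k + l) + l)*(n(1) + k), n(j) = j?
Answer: 128043/40 ≈ 3201.1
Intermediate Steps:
D(k, l) = 3/(-2 + (1 + k)*(k + 2*l)) (D(k, l) = 3/(-2 + ((k + l) + l)*(1 + k)) = 3/(-2 + (k + 2*l)*(1 + k)) = 3/(-2 + (1 + k)*(k + 2*l)))
-41*(D(-3, 11) - 78) = -41*(3/(-2 - 3 + (-3)² + 2*11 + 2*(-3)*11) - 78) = -41*(3/(-2 - 3 + 9 + 22 - 66) - 78) = -41*(3/(-40) - 78) = -41*(3*(-1/40) - 78) = -41*(-3/40 - 78) = -41*(-3123/40) = 128043/40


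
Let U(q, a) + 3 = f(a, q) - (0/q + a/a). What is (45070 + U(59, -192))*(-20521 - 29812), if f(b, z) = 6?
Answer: -2268608976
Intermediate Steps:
U(q, a) = 2 (U(q, a) = -3 + (6 - (0/q + a/a)) = -3 + (6 - (0 + 1)) = -3 + (6 - 1*1) = -3 + (6 - 1) = -3 + 5 = 2)
(45070 + U(59, -192))*(-20521 - 29812) = (45070 + 2)*(-20521 - 29812) = 45072*(-50333) = -2268608976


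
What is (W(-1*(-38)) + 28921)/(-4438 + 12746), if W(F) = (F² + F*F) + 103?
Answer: 7978/2077 ≈ 3.8411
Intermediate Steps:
W(F) = 103 + 2*F² (W(F) = (F² + F²) + 103 = 2*F² + 103 = 103 + 2*F²)
(W(-1*(-38)) + 28921)/(-4438 + 12746) = ((103 + 2*(-1*(-38))²) + 28921)/(-4438 + 12746) = ((103 + 2*38²) + 28921)/8308 = ((103 + 2*1444) + 28921)*(1/8308) = ((103 + 2888) + 28921)*(1/8308) = (2991 + 28921)*(1/8308) = 31912*(1/8308) = 7978/2077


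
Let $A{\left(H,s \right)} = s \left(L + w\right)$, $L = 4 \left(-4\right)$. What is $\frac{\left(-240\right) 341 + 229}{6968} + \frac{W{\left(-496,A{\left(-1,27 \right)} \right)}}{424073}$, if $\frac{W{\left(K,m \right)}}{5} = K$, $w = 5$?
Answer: $- \frac{2663561711}{227303128} \approx -11.718$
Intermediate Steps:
$L = -16$
$A{\left(H,s \right)} = - 11 s$ ($A{\left(H,s \right)} = s \left(-16 + 5\right) = s \left(-11\right) = - 11 s$)
$W{\left(K,m \right)} = 5 K$
$\frac{\left(-240\right) 341 + 229}{6968} + \frac{W{\left(-496,A{\left(-1,27 \right)} \right)}}{424073} = \frac{\left(-240\right) 341 + 229}{6968} + \frac{5 \left(-496\right)}{424073} = \left(-81840 + 229\right) \frac{1}{6968} - \frac{2480}{424073} = \left(-81611\right) \frac{1}{6968} - \frac{2480}{424073} = - \frac{81611}{6968} - \frac{2480}{424073} = - \frac{2663561711}{227303128}$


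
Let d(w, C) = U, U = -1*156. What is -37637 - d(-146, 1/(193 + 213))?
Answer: -37481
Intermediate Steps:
U = -156
d(w, C) = -156
-37637 - d(-146, 1/(193 + 213)) = -37637 - 1*(-156) = -37637 + 156 = -37481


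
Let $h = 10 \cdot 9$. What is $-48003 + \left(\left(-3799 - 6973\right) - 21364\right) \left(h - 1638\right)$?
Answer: $49698525$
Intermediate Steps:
$h = 90$
$-48003 + \left(\left(-3799 - 6973\right) - 21364\right) \left(h - 1638\right) = -48003 + \left(\left(-3799 - 6973\right) - 21364\right) \left(90 - 1638\right) = -48003 + \left(-10772 - 21364\right) \left(-1548\right) = -48003 - -49746528 = -48003 + 49746528 = 49698525$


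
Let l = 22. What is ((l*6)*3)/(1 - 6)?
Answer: -396/5 ≈ -79.200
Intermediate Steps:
((l*6)*3)/(1 - 6) = ((22*6)*3)/(1 - 6) = (132*3)/(-5) = 396*(-1/5) = -396/5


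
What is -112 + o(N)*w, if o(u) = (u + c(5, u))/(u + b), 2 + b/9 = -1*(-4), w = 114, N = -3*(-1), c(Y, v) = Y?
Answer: -480/7 ≈ -68.571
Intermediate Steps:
N = 3
b = 18 (b = -18 + 9*(-1*(-4)) = -18 + 9*4 = -18 + 36 = 18)
o(u) = (5 + u)/(18 + u) (o(u) = (u + 5)/(u + 18) = (5 + u)/(18 + u))
-112 + o(N)*w = -112 + ((5 + 3)/(18 + 3))*114 = -112 + (8/21)*114 = -112 + 304/7 = -480/7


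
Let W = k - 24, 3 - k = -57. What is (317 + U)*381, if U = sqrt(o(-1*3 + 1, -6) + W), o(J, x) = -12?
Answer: 120777 + 762*sqrt(6) ≈ 1.2264e+5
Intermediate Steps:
k = 60 (k = 3 - 1*(-57) = 3 + 57 = 60)
W = 36 (W = 60 - 24 = 36)
U = 2*sqrt(6) (U = sqrt(-12 + 36) = sqrt(24) = 2*sqrt(6) ≈ 4.8990)
(317 + U)*381 = (317 + 2*sqrt(6))*381 = 120777 + 762*sqrt(6)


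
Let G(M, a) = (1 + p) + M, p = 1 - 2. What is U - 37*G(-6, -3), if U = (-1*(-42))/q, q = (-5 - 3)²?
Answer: 7125/32 ≈ 222.66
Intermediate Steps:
q = 64 (q = (-8)² = 64)
p = -1
U = 21/32 (U = -1*(-42)/64 = 42*(1/64) = 21/32 ≈ 0.65625)
G(M, a) = M (G(M, a) = (1 - 1) + M = 0 + M = M)
U - 37*G(-6, -3) = 21/32 - 37*(-6) = 21/32 + 222 = 7125/32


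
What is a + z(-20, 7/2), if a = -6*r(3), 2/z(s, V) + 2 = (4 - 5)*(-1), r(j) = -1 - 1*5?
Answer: 34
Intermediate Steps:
r(j) = -6 (r(j) = -1 - 5 = -6)
z(s, V) = -2 (z(s, V) = 2/(-2 + (4 - 5)*(-1)) = 2/(-2 - 1*(-1)) = 2/(-2 + 1) = 2/(-1) = 2*(-1) = -2)
a = 36 (a = -6*(-6) = 36)
a + z(-20, 7/2) = 36 - 2 = 34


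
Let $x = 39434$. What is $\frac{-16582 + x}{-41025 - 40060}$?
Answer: $- \frac{22852}{81085} \approx -0.28183$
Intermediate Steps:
$\frac{-16582 + x}{-41025 - 40060} = \frac{-16582 + 39434}{-41025 - 40060} = \frac{22852}{-81085} = 22852 \left(- \frac{1}{81085}\right) = - \frac{22852}{81085}$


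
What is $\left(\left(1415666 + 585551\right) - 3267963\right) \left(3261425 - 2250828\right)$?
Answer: $-1280169707362$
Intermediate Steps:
$\left(\left(1415666 + 585551\right) - 3267963\right) \left(3261425 - 2250828\right) = \left(2001217 - 3267963\right) 1010597 = \left(-1266746\right) 1010597 = -1280169707362$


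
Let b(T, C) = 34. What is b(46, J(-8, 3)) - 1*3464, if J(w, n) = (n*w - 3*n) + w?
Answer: -3430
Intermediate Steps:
J(w, n) = w - 3*n + n*w (J(w, n) = (-3*n + n*w) + w = w - 3*n + n*w)
b(46, J(-8, 3)) - 1*3464 = 34 - 1*3464 = 34 - 3464 = -3430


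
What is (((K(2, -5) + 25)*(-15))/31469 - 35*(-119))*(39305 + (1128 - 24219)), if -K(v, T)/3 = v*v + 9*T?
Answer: 2125106799310/31469 ≈ 6.7530e+7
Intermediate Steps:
K(v, T) = -27*T - 3*v² (K(v, T) = -3*(v*v + 9*T) = -3*(v² + 9*T) = -27*T - 3*v²)
(((K(2, -5) + 25)*(-15))/31469 - 35*(-119))*(39305 + (1128 - 24219)) = ((((-27*(-5) - 3*2²) + 25)*(-15))/31469 - 35*(-119))*(39305 + (1128 - 24219)) = ((((135 - 3*4) + 25)*(-15))*(1/31469) + 4165)*(39305 - 23091) = ((((135 - 12) + 25)*(-15))*(1/31469) + 4165)*16214 = (((123 + 25)*(-15))*(1/31469) + 4165)*16214 = ((148*(-15))*(1/31469) + 4165)*16214 = (-2220*1/31469 + 4165)*16214 = (-2220/31469 + 4165)*16214 = (131066165/31469)*16214 = 2125106799310/31469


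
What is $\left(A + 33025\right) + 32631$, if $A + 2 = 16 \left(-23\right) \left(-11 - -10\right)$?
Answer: $66022$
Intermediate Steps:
$A = 366$ ($A = -2 + 16 \left(-23\right) \left(-11 - -10\right) = -2 - 368 \left(-11 + 10\right) = -2 - -368 = -2 + 368 = 366$)
$\left(A + 33025\right) + 32631 = \left(366 + 33025\right) + 32631 = 33391 + 32631 = 66022$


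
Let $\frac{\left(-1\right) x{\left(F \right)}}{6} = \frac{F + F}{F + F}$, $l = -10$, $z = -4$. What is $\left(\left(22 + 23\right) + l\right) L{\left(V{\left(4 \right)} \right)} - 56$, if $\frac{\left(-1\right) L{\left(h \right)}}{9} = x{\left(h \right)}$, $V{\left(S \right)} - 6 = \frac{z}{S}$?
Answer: $1834$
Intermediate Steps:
$V{\left(S \right)} = 6 - \frac{4}{S}$
$x{\left(F \right)} = -6$ ($x{\left(F \right)} = - 6 \frac{F + F}{F + F} = - 6 \frac{2 F}{2 F} = - 6 \cdot 2 F \frac{1}{2 F} = \left(-6\right) 1 = -6$)
$L{\left(h \right)} = 54$ ($L{\left(h \right)} = \left(-9\right) \left(-6\right) = 54$)
$\left(\left(22 + 23\right) + l\right) L{\left(V{\left(4 \right)} \right)} - 56 = \left(\left(22 + 23\right) - 10\right) 54 - 56 = \left(45 - 10\right) 54 - 56 = 35 \cdot 54 - 56 = 1890 - 56 = 1834$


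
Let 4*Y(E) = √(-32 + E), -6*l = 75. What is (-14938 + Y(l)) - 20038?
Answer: -34976 + I*√178/8 ≈ -34976.0 + 1.6677*I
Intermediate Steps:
l = -25/2 (l = -⅙*75 = -25/2 ≈ -12.500)
Y(E) = √(-32 + E)/4
(-14938 + Y(l)) - 20038 = (-14938 + √(-32 - 25/2)/4) - 20038 = (-14938 + √(-89/2)/4) - 20038 = (-14938 + (I*√178/2)/4) - 20038 = (-14938 + I*√178/8) - 20038 = -34976 + I*√178/8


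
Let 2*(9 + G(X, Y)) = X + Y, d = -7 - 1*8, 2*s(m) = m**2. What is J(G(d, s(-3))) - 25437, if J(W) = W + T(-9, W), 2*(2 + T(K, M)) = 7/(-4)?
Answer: -203633/8 ≈ -25454.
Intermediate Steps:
s(m) = m**2/2
d = -15 (d = -7 - 8 = -15)
T(K, M) = -23/8 (T(K, M) = -2 + (7/(-4))/2 = -2 + (7*(-1/4))/2 = -2 + (1/2)*(-7/4) = -2 - 7/8 = -23/8)
G(X, Y) = -9 + X/2 + Y/2 (G(X, Y) = -9 + (X + Y)/2 = -9 + (X/2 + Y/2) = -9 + X/2 + Y/2)
J(W) = -23/8 + W (J(W) = W - 23/8 = -23/8 + W)
J(G(d, s(-3))) - 25437 = (-23/8 + (-9 + (1/2)*(-15) + ((1/2)*(-3)**2)/2)) - 25437 = (-23/8 + (-9 - 15/2 + ((1/2)*9)/2)) - 25437 = (-23/8 + (-9 - 15/2 + (1/2)*(9/2))) - 25437 = (-23/8 + (-9 - 15/2 + 9/4)) - 25437 = (-23/8 - 57/4) - 25437 = -137/8 - 25437 = -203633/8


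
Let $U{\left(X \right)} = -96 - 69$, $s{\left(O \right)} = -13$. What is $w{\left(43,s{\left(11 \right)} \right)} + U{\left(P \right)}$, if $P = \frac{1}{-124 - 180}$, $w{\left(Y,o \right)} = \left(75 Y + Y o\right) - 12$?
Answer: $2489$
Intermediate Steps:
$w{\left(Y,o \right)} = -12 + 75 Y + Y o$
$P = - \frac{1}{304}$ ($P = \frac{1}{-304} = - \frac{1}{304} \approx -0.0032895$)
$U{\left(X \right)} = -165$ ($U{\left(X \right)} = -96 - 69 = -165$)
$w{\left(43,s{\left(11 \right)} \right)} + U{\left(P \right)} = \left(-12 + 75 \cdot 43 + 43 \left(-13\right)\right) - 165 = \left(-12 + 3225 - 559\right) - 165 = 2654 - 165 = 2489$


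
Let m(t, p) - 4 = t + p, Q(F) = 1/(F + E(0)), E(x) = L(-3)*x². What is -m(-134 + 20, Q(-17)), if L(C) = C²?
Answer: 1871/17 ≈ 110.06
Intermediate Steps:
E(x) = 9*x² (E(x) = (-3)²*x² = 9*x²)
Q(F) = 1/F (Q(F) = 1/(F + 9*0²) = 1/(F + 9*0) = 1/(F + 0) = 1/F)
m(t, p) = 4 + p + t (m(t, p) = 4 + (t + p) = 4 + (p + t) = 4 + p + t)
-m(-134 + 20, Q(-17)) = -(4 + 1/(-17) + (-134 + 20)) = -(4 - 1/17 - 114) = -1*(-1871/17) = 1871/17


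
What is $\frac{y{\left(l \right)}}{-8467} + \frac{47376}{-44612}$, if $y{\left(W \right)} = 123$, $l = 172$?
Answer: $- \frac{101654967}{94432451} \approx -1.0765$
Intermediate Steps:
$\frac{y{\left(l \right)}}{-8467} + \frac{47376}{-44612} = \frac{123}{-8467} + \frac{47376}{-44612} = 123 \left(- \frac{1}{8467}\right) + 47376 \left(- \frac{1}{44612}\right) = - \frac{123}{8467} - \frac{11844}{11153} = - \frac{101654967}{94432451}$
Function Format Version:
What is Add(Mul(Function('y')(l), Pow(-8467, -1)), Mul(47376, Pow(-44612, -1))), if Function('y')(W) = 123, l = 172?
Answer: Rational(-101654967, 94432451) ≈ -1.0765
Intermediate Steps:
Add(Mul(Function('y')(l), Pow(-8467, -1)), Mul(47376, Pow(-44612, -1))) = Add(Mul(123, Pow(-8467, -1)), Mul(47376, Pow(-44612, -1))) = Add(Mul(123, Rational(-1, 8467)), Mul(47376, Rational(-1, 44612))) = Add(Rational(-123, 8467), Rational(-11844, 11153)) = Rational(-101654967, 94432451)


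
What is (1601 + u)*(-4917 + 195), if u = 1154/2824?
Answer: -5338667229/706 ≈ -7.5618e+6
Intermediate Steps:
u = 577/1412 (u = 1154*(1/2824) = 577/1412 ≈ 0.40864)
(1601 + u)*(-4917 + 195) = (1601 + 577/1412)*(-4917 + 195) = (2261189/1412)*(-4722) = -5338667229/706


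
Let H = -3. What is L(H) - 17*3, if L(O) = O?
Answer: -54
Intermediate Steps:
L(H) - 17*3 = -3 - 17*3 = -3 - 51 = -54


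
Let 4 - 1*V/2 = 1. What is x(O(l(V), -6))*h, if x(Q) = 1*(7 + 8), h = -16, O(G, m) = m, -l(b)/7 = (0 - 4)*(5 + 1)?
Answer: -240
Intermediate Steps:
V = 6 (V = 8 - 2*1 = 8 - 2 = 6)
l(b) = 168 (l(b) = -7*(0 - 4)*(5 + 1) = -(-28)*6 = -7*(-24) = 168)
x(Q) = 15 (x(Q) = 1*15 = 15)
x(O(l(V), -6))*h = 15*(-16) = -240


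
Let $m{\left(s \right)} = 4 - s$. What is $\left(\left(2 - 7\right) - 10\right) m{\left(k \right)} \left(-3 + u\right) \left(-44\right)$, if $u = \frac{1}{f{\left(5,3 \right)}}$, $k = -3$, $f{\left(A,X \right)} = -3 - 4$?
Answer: $-14520$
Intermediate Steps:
$f{\left(A,X \right)} = -7$ ($f{\left(A,X \right)} = -3 - 4 = -7$)
$u = - \frac{1}{7}$ ($u = \frac{1}{-7} = - \frac{1}{7} \approx -0.14286$)
$\left(\left(2 - 7\right) - 10\right) m{\left(k \right)} \left(-3 + u\right) \left(-44\right) = \left(\left(2 - 7\right) - 10\right) \left(4 - -3\right) \left(-3 - \frac{1}{7}\right) \left(-44\right) = \left(\left(2 - 7\right) - 10\right) \left(4 + 3\right) \left(- \frac{22}{7}\right) \left(-44\right) = \left(-5 - 10\right) 7 \left(- \frac{22}{7}\right) \left(-44\right) = \left(-15\right) \left(-22\right) \left(-44\right) = 330 \left(-44\right) = -14520$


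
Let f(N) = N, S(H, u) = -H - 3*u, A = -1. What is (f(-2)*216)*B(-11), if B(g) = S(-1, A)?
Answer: -1728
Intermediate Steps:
B(g) = 4 (B(g) = -1*(-1) - 3*(-1) = 1 + 3 = 4)
(f(-2)*216)*B(-11) = -2*216*4 = -432*4 = -1728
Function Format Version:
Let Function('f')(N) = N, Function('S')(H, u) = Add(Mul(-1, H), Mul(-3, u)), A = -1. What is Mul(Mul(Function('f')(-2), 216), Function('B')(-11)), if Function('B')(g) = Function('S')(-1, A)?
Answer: -1728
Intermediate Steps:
Function('B')(g) = 4 (Function('B')(g) = Add(Mul(-1, -1), Mul(-3, -1)) = Add(1, 3) = 4)
Mul(Mul(Function('f')(-2), 216), Function('B')(-11)) = Mul(Mul(-2, 216), 4) = Mul(-432, 4) = -1728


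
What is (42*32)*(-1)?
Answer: -1344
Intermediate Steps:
(42*32)*(-1) = 1344*(-1) = -1344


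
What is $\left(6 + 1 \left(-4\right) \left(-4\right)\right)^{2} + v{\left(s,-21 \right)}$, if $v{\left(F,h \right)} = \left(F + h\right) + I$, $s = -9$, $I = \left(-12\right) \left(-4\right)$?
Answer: $502$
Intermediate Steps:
$I = 48$
$v{\left(F,h \right)} = 48 + F + h$ ($v{\left(F,h \right)} = \left(F + h\right) + 48 = 48 + F + h$)
$\left(6 + 1 \left(-4\right) \left(-4\right)\right)^{2} + v{\left(s,-21 \right)} = \left(6 + 1 \left(-4\right) \left(-4\right)\right)^{2} - -18 = \left(6 - -16\right)^{2} + 18 = \left(6 + 16\right)^{2} + 18 = 22^{2} + 18 = 484 + 18 = 502$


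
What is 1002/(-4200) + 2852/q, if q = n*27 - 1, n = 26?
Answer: 1879333/490700 ≈ 3.8299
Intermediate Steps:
q = 701 (q = 26*27 - 1 = 702 - 1 = 701)
1002/(-4200) + 2852/q = 1002/(-4200) + 2852/701 = 1002*(-1/4200) + 2852*(1/701) = -167/700 + 2852/701 = 1879333/490700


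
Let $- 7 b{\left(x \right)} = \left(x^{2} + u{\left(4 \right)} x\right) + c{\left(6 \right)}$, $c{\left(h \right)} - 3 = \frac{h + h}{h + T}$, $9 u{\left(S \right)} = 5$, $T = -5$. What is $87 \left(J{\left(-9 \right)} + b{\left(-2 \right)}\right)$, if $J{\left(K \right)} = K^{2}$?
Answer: $\frac{20474}{3} \approx 6824.7$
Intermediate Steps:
$u{\left(S \right)} = \frac{5}{9}$ ($u{\left(S \right)} = \frac{1}{9} \cdot 5 = \frac{5}{9}$)
$c{\left(h \right)} = 3 + \frac{2 h}{-5 + h}$ ($c{\left(h \right)} = 3 + \frac{h + h}{h - 5} = 3 + \frac{2 h}{-5 + h}$)
$b{\left(x \right)} = - \frac{15}{7} - \frac{5 x}{63} - \frac{x^{2}}{7}$ ($b{\left(x \right)} = - \frac{\left(x^{2} + \frac{5 x}{9}\right) + \frac{5 \left(-3 + 6\right)}{-5 + 6}}{7} = - \frac{\left(x^{2} + \frac{5 x}{9}\right) + 5 \cdot 1^{-1} \cdot 3}{7} = - \frac{\left(x^{2} + \frac{5 x}{9}\right) + 5 \cdot 1 \cdot 3}{7} = - \frac{\left(x^{2} + \frac{5 x}{9}\right) + 15}{7} = - \frac{15 + x^{2} + \frac{5 x}{9}}{7} = - \frac{15}{7} - \frac{5 x}{63} - \frac{x^{2}}{7}$)
$87 \left(J{\left(-9 \right)} + b{\left(-2 \right)}\right) = 87 \left(\left(-9\right)^{2} - \left(\frac{125}{63} + \frac{4}{7}\right)\right) = 87 \left(81 - \frac{23}{9}\right) = 87 \cdot \frac{706}{9} = \frac{20474}{3}$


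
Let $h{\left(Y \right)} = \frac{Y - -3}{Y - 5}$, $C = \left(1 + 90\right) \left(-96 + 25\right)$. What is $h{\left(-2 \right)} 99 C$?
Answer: $91377$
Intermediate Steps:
$C = -6461$ ($C = 91 \left(-71\right) = -6461$)
$h{\left(Y \right)} = \frac{3 + Y}{-5 + Y}$ ($h{\left(Y \right)} = \frac{Y + 3}{-5 + Y} = \frac{3 + Y}{-5 + Y}$)
$h{\left(-2 \right)} 99 C = \frac{3 - 2}{-5 - 2} \cdot 99 \left(-6461\right) = \frac{1}{-7} \cdot 1 \cdot 99 \left(-6461\right) = \left(- \frac{1}{7}\right) 1 \cdot 99 \left(-6461\right) = \left(- \frac{1}{7}\right) 99 \left(-6461\right) = \left(- \frac{99}{7}\right) \left(-6461\right) = 91377$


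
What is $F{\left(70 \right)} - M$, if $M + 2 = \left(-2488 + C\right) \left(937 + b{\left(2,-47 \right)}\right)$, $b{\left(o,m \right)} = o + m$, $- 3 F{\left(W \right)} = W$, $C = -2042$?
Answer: $\frac{12122216}{3} \approx 4.0407 \cdot 10^{6}$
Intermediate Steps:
$F{\left(W \right)} = - \frac{W}{3}$
$b{\left(o,m \right)} = m + o$
$M = -4040762$ ($M = -2 + \left(-2488 - 2042\right) \left(937 + \left(-47 + 2\right)\right) = -2 - 4530 \left(937 - 45\right) = -2 - 4040760 = -4040762$)
$F{\left(70 \right)} - M = \left(- \frac{1}{3}\right) 70 - -4040762 = - \frac{70}{3} + 4040762 = \frac{12122216}{3}$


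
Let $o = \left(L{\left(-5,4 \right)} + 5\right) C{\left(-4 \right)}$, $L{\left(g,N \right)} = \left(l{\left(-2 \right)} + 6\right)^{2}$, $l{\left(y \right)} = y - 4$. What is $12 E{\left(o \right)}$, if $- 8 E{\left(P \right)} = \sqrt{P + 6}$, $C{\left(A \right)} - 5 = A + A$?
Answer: $- \frac{9 i}{2} \approx - 4.5 i$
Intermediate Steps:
$l{\left(y \right)} = -4 + y$
$C{\left(A \right)} = 5 + 2 A$ ($C{\left(A \right)} = 5 + \left(A + A\right) = 5 + 2 A$)
$L{\left(g,N \right)} = 0$ ($L{\left(g,N \right)} = \left(\left(-4 - 2\right) + 6\right)^{2} = \left(-6 + 6\right)^{2} = 0^{2} = 0$)
$o = -15$ ($o = \left(0 + 5\right) \left(5 + 2 \left(-4\right)\right) = 5 \left(5 - 8\right) = 5 \left(-3\right) = -15$)
$E{\left(P \right)} = - \frac{\sqrt{6 + P}}{8}$ ($E{\left(P \right)} = - \frac{\sqrt{P + 6}}{8} = - \frac{\sqrt{6 + P}}{8}$)
$12 E{\left(o \right)} = 12 \left(- \frac{\sqrt{6 - 15}}{8}\right) = 12 \left(- \frac{\sqrt{-9}}{8}\right) = 12 \left(- \frac{3 i}{8}\right) = - \frac{9 i}{2}$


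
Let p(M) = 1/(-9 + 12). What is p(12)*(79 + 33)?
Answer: 112/3 ≈ 37.333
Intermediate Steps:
p(M) = 1/3
p(12)*(79 + 33) = (79 + 33)/3 = (1/3)*112 = 112/3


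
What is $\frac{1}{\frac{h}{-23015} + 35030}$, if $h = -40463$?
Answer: $\frac{23015}{806255913} \approx 2.8546 \cdot 10^{-5}$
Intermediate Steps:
$\frac{1}{\frac{h}{-23015} + 35030} = \frac{1}{- \frac{40463}{-23015} + 35030} = \frac{1}{\left(-40463\right) \left(- \frac{1}{23015}\right) + 35030} = \frac{1}{\frac{40463}{23015} + 35030} = \frac{1}{\frac{806255913}{23015}} = \frac{23015}{806255913}$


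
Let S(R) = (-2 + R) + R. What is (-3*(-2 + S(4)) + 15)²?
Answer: 9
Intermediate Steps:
S(R) = -2 + 2*R
(-3*(-2 + S(4)) + 15)² = (-3*(-2 + (-2 + 2*4)) + 15)² = (-3*(-2 + (-2 + 8)) + 15)² = (-3*(-2 + 6) + 15)² = (-3*4 + 15)² = (-12 + 15)² = 3² = 9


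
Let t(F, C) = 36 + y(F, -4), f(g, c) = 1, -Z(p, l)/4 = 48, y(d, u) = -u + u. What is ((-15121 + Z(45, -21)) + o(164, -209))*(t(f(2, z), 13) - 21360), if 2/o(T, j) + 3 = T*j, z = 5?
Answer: 11193273151596/34279 ≈ 3.2653e+8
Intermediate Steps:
y(d, u) = 0
Z(p, l) = -192 (Z(p, l) = -4*48 = -192)
o(T, j) = 2/(-3 + T*j)
t(F, C) = 36 (t(F, C) = 36 + 0 = 36)
((-15121 + Z(45, -21)) + o(164, -209))*(t(f(2, z), 13) - 21360) = ((-15121 - 192) + 2/(-3 + 164*(-209)))*(36 - 21360) = (-15313 + 2/(-3 - 34276))*(-21324) = (-15313 + 2/(-34279))*(-21324) = (-15313 + 2*(-1/34279))*(-21324) = (-15313 - 2/34279)*(-21324) = -524914329/34279*(-21324) = 11193273151596/34279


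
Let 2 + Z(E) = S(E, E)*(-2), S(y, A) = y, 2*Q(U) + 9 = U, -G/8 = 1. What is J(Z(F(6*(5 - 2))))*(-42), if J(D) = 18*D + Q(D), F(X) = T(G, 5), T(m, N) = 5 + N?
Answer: 17283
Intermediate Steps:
G = -8 (G = -8*1 = -8)
Q(U) = -9/2 + U/2
F(X) = 10 (F(X) = 5 + 5 = 10)
Z(E) = -2 - 2*E (Z(E) = -2 + E*(-2) = -2 - 2*E)
J(D) = -9/2 + 37*D/2 (J(D) = 18*D + (-9/2 + D/2) = -9/2 + 37*D/2)
J(Z(F(6*(5 - 2))))*(-42) = (-9/2 + 37*(-2 - 2*10)/2)*(-42) = (-9/2 + 37*(-2 - 20)/2)*(-42) = (-9/2 + (37/2)*(-22))*(-42) = (-9/2 - 407)*(-42) = -823/2*(-42) = 17283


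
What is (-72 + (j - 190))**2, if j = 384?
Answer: 14884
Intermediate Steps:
(-72 + (j - 190))**2 = (-72 + (384 - 190))**2 = (-72 + 194)**2 = 122**2 = 14884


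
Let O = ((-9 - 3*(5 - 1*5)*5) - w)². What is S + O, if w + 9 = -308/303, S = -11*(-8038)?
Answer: 8117663026/91809 ≈ 88419.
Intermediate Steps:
S = 88418
w = -3035/303 (w = -9 - 308/303 = -3035/303 ≈ -10.016)
O = 94864/91809 (O = ((-9 - 3*(5 - 1*5)*5) - 1*(-3035/303))² = ((-9 - 3*(5 - 5)*5) + 3035/303)² = ((-9 - 0*5) + 3035/303)² = ((-9 - 3*0) + 3035/303)² = ((-9 + 0) + 3035/303)² = (-9 + 3035/303)² = (308/303)² = 94864/91809 ≈ 1.0333)
S + O = 88418 + 94864/91809 = 8117663026/91809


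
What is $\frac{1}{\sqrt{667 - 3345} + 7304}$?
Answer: $\frac{3652}{26675547} - \frac{i \sqrt{2678}}{53351094} \approx 0.0001369 - 9.6998 \cdot 10^{-7} i$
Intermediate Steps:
$\frac{1}{\sqrt{667 - 3345} + 7304} = \frac{1}{\sqrt{-2678} + 7304} = \frac{1}{i \sqrt{2678} + 7304} = \frac{1}{7304 + i \sqrt{2678}}$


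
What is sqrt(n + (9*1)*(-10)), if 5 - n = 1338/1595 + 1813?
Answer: 2*I*sqrt(1207673390)/1595 ≈ 43.576*I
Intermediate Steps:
n = -2885098/1595 (n = 5 - (1338/1595 + 1813) = 5 - 1*2893073/1595 = 5 - 2893073/1595 = -2885098/1595 ≈ -1808.8)
sqrt(n + (9*1)*(-10)) = sqrt(-2885098/1595 + (9*1)*(-10)) = sqrt(-2885098/1595 + 9*(-10)) = sqrt(-2885098/1595 - 90) = sqrt(-3028648/1595) = 2*I*sqrt(1207673390)/1595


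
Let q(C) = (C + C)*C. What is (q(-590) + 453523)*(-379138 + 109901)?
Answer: -309547971351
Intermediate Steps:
q(C) = 2*C**2 (q(C) = (2*C)*C = 2*C**2)
(q(-590) + 453523)*(-379138 + 109901) = (2*(-590)**2 + 453523)*(-379138 + 109901) = (2*348100 + 453523)*(-269237) = (696200 + 453523)*(-269237) = 1149723*(-269237) = -309547971351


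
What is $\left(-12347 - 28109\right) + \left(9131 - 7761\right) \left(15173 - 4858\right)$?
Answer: $14091094$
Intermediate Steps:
$\left(-12347 - 28109\right) + \left(9131 - 7761\right) \left(15173 - 4858\right) = -40456 + 1370 \cdot 10315 = -40456 + 14131550 = 14091094$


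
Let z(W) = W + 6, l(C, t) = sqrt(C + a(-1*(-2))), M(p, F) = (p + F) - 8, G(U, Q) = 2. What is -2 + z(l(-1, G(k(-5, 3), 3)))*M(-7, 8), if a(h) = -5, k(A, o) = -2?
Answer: -44 - 7*I*sqrt(6) ≈ -44.0 - 17.146*I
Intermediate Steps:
M(p, F) = -8 + F + p (M(p, F) = (F + p) - 8 = -8 + F + p)
l(C, t) = sqrt(-5 + C) (l(C, t) = sqrt(C - 5) = sqrt(-5 + C))
z(W) = 6 + W
-2 + z(l(-1, G(k(-5, 3), 3)))*M(-7, 8) = -2 + (6 + sqrt(-5 - 1))*(-8 + 8 - 7) = -2 + (6 + sqrt(-6))*(-7) = -2 + (6 + I*sqrt(6))*(-7) = -2 + (-42 - 7*I*sqrt(6)) = -44 - 7*I*sqrt(6)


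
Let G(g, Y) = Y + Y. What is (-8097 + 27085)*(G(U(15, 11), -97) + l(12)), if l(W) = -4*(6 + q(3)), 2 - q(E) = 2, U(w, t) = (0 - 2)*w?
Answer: -4139384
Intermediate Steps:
U(w, t) = -2*w
q(E) = 0 (q(E) = 2 - 1*2 = 2 - 2 = 0)
G(g, Y) = 2*Y
l(W) = -24 (l(W) = -4*(6 + 0) = -4*6 = -24)
(-8097 + 27085)*(G(U(15, 11), -97) + l(12)) = (-8097 + 27085)*(2*(-97) - 24) = 18988*(-194 - 24) = 18988*(-218) = -4139384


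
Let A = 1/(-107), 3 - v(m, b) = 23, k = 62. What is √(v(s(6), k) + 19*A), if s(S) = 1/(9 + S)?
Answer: I*√231013/107 ≈ 4.4919*I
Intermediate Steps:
v(m, b) = -20 (v(m, b) = 3 - 1*23 = 3 - 23 = -20)
A = -1/107 ≈ -0.0093458
√(v(s(6), k) + 19*A) = √(-20 + 19*(-1/107)) = √(-20 - 19/107) = √(-2159/107) = I*√231013/107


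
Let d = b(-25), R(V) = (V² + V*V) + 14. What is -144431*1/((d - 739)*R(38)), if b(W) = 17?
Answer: 144431/2095244 ≈ 0.068933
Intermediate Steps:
R(V) = 14 + 2*V² (R(V) = (V² + V²) + 14 = 2*V² + 14 = 14 + 2*V²)
d = 17
-144431*1/((d - 739)*R(38)) = -144431*1/((14 + 2*38²)*(17 - 739)) = -144431*(-1/(722*(14 + 2*1444))) = -144431*(-1/(722*(14 + 2888))) = -144431/((-722*2902)) = -144431/(-2095244) = -144431*(-1/2095244) = 144431/2095244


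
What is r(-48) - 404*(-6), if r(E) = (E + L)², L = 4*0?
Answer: 4728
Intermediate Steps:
L = 0
r(E) = E² (r(E) = (E + 0)² = E²)
r(-48) - 404*(-6) = (-48)² - 404*(-6) = 2304 + 2424 = 4728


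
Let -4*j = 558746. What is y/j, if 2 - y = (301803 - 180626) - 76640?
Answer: 89070/279373 ≈ 0.31882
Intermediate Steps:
j = -279373/2 (j = -¼*558746 = -279373/2 ≈ -1.3969e+5)
y = -44535 (y = 2 - ((301803 - 180626) - 76640) = 2 - (121177 - 76640) = 2 - 1*44537 = 2 - 44537 = -44535)
y/j = -44535/(-279373/2) = -44535*(-2/279373) = 89070/279373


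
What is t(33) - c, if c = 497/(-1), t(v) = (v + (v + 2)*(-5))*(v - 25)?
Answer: -639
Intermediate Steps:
t(v) = (-25 + v)*(-10 - 4*v) (t(v) = (v + (2 + v)*(-5))*(-25 + v) = (v + (-10 - 5*v))*(-25 + v) = (-10 - 4*v)*(-25 + v) = (-25 + v)*(-10 - 4*v))
c = -497 (c = -1*497 = -497)
t(33) - c = (250 - 4*33**2 + 90*33) - 1*(-497) = (250 - 4*1089 + 2970) + 497 = (250 - 4356 + 2970) + 497 = -1136 + 497 = -639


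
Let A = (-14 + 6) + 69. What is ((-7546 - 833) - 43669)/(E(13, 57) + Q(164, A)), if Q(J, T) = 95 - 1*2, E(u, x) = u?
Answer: -26024/53 ≈ -491.02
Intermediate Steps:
A = 61 (A = -8 + 69 = 61)
Q(J, T) = 93 (Q(J, T) = 95 - 2 = 93)
((-7546 - 833) - 43669)/(E(13, 57) + Q(164, A)) = ((-7546 - 833) - 43669)/(13 + 93) = (-8379 - 43669)/106 = -52048*1/106 = -26024/53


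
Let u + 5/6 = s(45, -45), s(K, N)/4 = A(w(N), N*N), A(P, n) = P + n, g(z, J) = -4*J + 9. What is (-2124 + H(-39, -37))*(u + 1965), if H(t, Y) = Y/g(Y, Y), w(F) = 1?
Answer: -20146703545/942 ≈ -2.1387e+7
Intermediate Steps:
g(z, J) = 9 - 4*J
H(t, Y) = Y/(9 - 4*Y)
s(K, N) = 4 + 4*N**2 (s(K, N) = 4*(1 + N*N) = 4*(1 + N**2) = 4 + 4*N**2)
u = 48619/6 (u = -5/6 + (4 + 4*(-45)**2) = -5/6 + (4 + 4*2025) = -5/6 + (4 + 8100) = -5/6 + 8104 = 48619/6 ≈ 8103.2)
(-2124 + H(-39, -37))*(u + 1965) = (-2124 - 1*(-37)/(-9 + 4*(-37)))*(48619/6 + 1965) = (-2124 - 1*(-37)/(-9 - 148))*(60409/6) = (-2124 - 1*(-37)/(-157))*(60409/6) = (-2124 - 1*(-37)*(-1/157))*(60409/6) = (-2124 - 37/157)*(60409/6) = -333505/157*60409/6 = -20146703545/942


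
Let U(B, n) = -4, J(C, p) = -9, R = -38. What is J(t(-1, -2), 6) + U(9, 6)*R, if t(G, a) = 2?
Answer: 143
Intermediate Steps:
J(t(-1, -2), 6) + U(9, 6)*R = -9 - 4*(-38) = -9 + 152 = 143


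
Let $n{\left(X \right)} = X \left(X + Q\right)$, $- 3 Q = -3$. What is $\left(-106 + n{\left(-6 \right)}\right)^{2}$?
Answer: $5776$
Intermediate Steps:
$Q = 1$ ($Q = \left(- \frac{1}{3}\right) \left(-3\right) = 1$)
$n{\left(X \right)} = X \left(1 + X\right)$ ($n{\left(X \right)} = X \left(X + 1\right) = X \left(1 + X\right)$)
$\left(-106 + n{\left(-6 \right)}\right)^{2} = \left(-106 - 6 \left(1 - 6\right)\right)^{2} = \left(-106 - -30\right)^{2} = \left(-106 + 30\right)^{2} = \left(-76\right)^{2} = 5776$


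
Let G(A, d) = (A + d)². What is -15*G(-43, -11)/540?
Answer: -81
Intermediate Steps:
-15*G(-43, -11)/540 = -15*(-43 - 11)²/540 = -15*(-54)²/540 = -43740/540 = -15*27/5 = -81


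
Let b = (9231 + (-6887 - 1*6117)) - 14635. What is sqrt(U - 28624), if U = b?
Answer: 2*I*sqrt(11758) ≈ 216.87*I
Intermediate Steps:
b = -18408 (b = (9231 + (-6887 - 6117)) - 14635 = (9231 - 13004) - 14635 = -3773 - 14635 = -18408)
U = -18408
sqrt(U - 28624) = sqrt(-18408 - 28624) = sqrt(-47032) = 2*I*sqrt(11758)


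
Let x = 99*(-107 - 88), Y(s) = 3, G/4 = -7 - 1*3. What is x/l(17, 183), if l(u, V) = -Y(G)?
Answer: 6435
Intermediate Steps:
G = -40 (G = 4*(-7 - 1*3) = 4*(-7 - 3) = 4*(-10) = -40)
l(u, V) = -3 (l(u, V) = -1*3 = -3)
x = -19305 (x = 99*(-195) = -19305)
x/l(17, 183) = -19305/(-3) = -19305*(-⅓) = 6435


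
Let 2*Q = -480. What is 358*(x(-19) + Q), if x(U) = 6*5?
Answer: -75180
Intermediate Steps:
Q = -240 (Q = (½)*(-480) = -240)
x(U) = 30
358*(x(-19) + Q) = 358*(30 - 240) = 358*(-210) = -75180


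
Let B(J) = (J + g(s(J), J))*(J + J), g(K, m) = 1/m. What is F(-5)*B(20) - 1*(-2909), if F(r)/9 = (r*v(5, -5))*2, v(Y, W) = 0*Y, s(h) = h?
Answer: 2909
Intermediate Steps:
v(Y, W) = 0
g(K, m) = 1/m
B(J) = 2*J*(J + 1/J) (B(J) = (J + 1/J)*(J + J) = (J + 1/J)*(2*J) = 2*J*(J + 1/J))
F(r) = 0 (F(r) = 9*((r*0)*2) = 9*(0*2) = 9*0 = 0)
F(-5)*B(20) - 1*(-2909) = 0*(2 + 2*20²) - 1*(-2909) = 0*(2 + 2*400) + 2909 = 0*(2 + 800) + 2909 = 0*802 + 2909 = 0 + 2909 = 2909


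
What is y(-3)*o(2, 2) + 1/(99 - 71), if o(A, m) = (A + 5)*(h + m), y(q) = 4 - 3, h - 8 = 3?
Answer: 2549/28 ≈ 91.036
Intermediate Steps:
h = 11 (h = 8 + 3 = 11)
y(q) = 1
o(A, m) = (5 + A)*(11 + m) (o(A, m) = (A + 5)*(11 + m) = (5 + A)*(11 + m))
y(-3)*o(2, 2) + 1/(99 - 71) = 1*(55 + 5*2 + 11*2 + 2*2) + 1/(99 - 71) = 1*(55 + 10 + 22 + 4) + 1/28 = 1*91 + 1/28 = 91 + 1/28 = 2549/28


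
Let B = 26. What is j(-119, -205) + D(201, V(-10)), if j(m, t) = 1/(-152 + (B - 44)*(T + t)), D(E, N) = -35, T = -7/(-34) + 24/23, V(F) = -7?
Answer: -48109384/1374565 ≈ -35.000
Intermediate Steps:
T = 977/782 (T = -7*(-1/34) + 24*(1/23) = 7/34 + 24/23 = 977/782 ≈ 1.2494)
j(m, t) = 1/(-68225/391 - 18*t) (j(m, t) = 1/(-152 + (26 - 44)*(977/782 + t)) = 1/(-152 - 18*(977/782 + t)) = 1/(-152 + (-8793/391 - 18*t)) = 1/(-68225/391 - 18*t))
j(-119, -205) + D(201, V(-10)) = -391/(68225 + 7038*(-205)) - 35 = -391/(68225 - 1442790) - 35 = -391/(-1374565) - 35 = -391*(-1/1374565) - 35 = 391/1374565 - 35 = -48109384/1374565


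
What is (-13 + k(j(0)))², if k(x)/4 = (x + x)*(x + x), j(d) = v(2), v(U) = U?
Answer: 2601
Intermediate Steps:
j(d) = 2
k(x) = 16*x² (k(x) = 4*((x + x)*(x + x)) = 4*((2*x)*(2*x)) = 4*(4*x²) = 16*x²)
(-13 + k(j(0)))² = (-13 + 16*2²)² = (-13 + 16*4)² = (-13 + 64)² = 51² = 2601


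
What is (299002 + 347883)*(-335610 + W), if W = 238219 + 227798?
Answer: 84358332195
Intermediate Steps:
W = 466017
(299002 + 347883)*(-335610 + W) = (299002 + 347883)*(-335610 + 466017) = 646885*130407 = 84358332195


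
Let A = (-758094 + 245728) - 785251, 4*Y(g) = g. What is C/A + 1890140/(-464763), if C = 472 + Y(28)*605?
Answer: -818288478607/201028123257 ≈ -4.0705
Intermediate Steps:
Y(g) = g/4
A = -1297617 (A = -512366 - 785251 = -1297617)
C = 4707 (C = 472 + ((¼)*28)*605 = 472 + 7*605 = 472 + 4235 = 4707)
C/A + 1890140/(-464763) = 4707/(-1297617) + 1890140/(-464763) = 4707*(-1/1297617) + 1890140*(-1/464763) = -1569/432539 - 1890140/464763 = -818288478607/201028123257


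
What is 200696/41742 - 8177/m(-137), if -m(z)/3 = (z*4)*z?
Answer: 7590613837/1566911196 ≈ 4.8443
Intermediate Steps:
m(z) = -12*z² (m(z) = -3*z*4*z = -3*4*z*z = -12*z²)
200696/41742 - 8177/m(-137) = 200696/41742 - 8177/((-12*(-137)²)) = 200696*(1/41742) - 8177/((-12*18769)) = 100348/20871 - 8177/(-225228) = 100348/20871 - 8177*(-1/225228) = 100348/20871 + 8177/225228 = 7590613837/1566911196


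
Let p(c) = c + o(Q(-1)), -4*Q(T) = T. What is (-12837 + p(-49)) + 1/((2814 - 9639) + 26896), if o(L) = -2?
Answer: -258675047/20071 ≈ -12888.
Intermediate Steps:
Q(T) = -T/4
p(c) = -2 + c (p(c) = c - 2 = -2 + c)
(-12837 + p(-49)) + 1/((2814 - 9639) + 26896) = (-12837 + (-2 - 49)) + 1/((2814 - 9639) + 26896) = (-12837 - 51) + 1/(-6825 + 26896) = -12888 + 1/20071 = -258675047/20071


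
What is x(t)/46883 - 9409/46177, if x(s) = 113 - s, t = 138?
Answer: -442276572/2164916291 ≈ -0.20429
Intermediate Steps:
x(t)/46883 - 9409/46177 = (113 - 1*138)/46883 - 9409/46177 = (113 - 138)*(1/46883) - 9409*1/46177 = -25*1/46883 - 9409/46177 = -25/46883 - 9409/46177 = -442276572/2164916291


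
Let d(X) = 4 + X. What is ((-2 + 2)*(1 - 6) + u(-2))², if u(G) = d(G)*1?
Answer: 4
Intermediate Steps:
u(G) = 4 + G (u(G) = (4 + G)*1 = 4 + G)
((-2 + 2)*(1 - 6) + u(-2))² = ((-2 + 2)*(1 - 6) + (4 - 2))² = (0*(-5) + 2)² = (0 + 2)² = 2² = 4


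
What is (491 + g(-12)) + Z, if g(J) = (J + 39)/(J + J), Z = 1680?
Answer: 17359/8 ≈ 2169.9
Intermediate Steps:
g(J) = (39 + J)/(2*J) (g(J) = (39 + J)/((2*J)) = (39 + J)*(1/(2*J)) = (39 + J)/(2*J))
(491 + g(-12)) + Z = (491 + (1/2)*(39 - 12)/(-12)) + 1680 = (491 + (1/2)*(-1/12)*27) + 1680 = (491 - 9/8) + 1680 = 3919/8 + 1680 = 17359/8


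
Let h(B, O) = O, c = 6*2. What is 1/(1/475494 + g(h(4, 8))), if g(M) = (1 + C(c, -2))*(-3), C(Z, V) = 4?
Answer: -475494/7132409 ≈ -0.066667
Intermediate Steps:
c = 12
g(M) = -15 (g(M) = (1 + 4)*(-3) = 5*(-3) = -15)
1/(1/475494 + g(h(4, 8))) = 1/(1/475494 - 15) = 1/(-7132409/475494) = -475494/7132409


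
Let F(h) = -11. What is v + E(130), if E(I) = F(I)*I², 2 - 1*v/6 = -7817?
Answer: -138986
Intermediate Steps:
v = 46914 (v = 12 - 6*(-7817) = 12 + 46902 = 46914)
E(I) = -11*I²
v + E(130) = 46914 - 11*130² = 46914 - 11*16900 = 46914 - 185900 = -138986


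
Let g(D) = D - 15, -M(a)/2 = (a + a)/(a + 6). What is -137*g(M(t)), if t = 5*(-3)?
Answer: 8905/3 ≈ 2968.3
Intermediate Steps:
t = -15
M(a) = -4*a/(6 + a) (M(a) = -2*(a + a)/(a + 6) = -2*2*a/(6 + a) = -4*a/(6 + a))
g(D) = -15 + D
-137*g(M(t)) = -137*(-15 - 4*(-15)/(6 - 15)) = -137*(-15 - 4*(-15)/(-9)) = -137*(-15 - 4*(-15)*(-⅑)) = -137*(-15 - 20/3) = -137*(-65/3) = 8905/3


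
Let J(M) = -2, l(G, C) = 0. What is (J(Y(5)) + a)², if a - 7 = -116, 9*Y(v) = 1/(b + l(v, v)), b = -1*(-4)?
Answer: 12321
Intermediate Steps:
b = 4
Y(v) = 1/36 (Y(v) = 1/(9*(4 + 0)) = (⅑)/4 = (⅑)*(¼) = 1/36)
a = -109 (a = 7 - 116 = -109)
(J(Y(5)) + a)² = (-2 - 109)² = (-111)² = 12321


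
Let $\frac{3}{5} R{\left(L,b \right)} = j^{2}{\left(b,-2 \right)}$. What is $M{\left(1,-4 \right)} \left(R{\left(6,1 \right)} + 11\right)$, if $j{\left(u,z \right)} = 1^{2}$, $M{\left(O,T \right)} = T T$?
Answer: $\frac{608}{3} \approx 202.67$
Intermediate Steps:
$M{\left(O,T \right)} = T^{2}$
$j{\left(u,z \right)} = 1$
$R{\left(L,b \right)} = \frac{5}{3}$ ($R{\left(L,b \right)} = \frac{5 \cdot 1^{2}}{3} = \frac{5}{3} \cdot 1 = \frac{5}{3}$)
$M{\left(1,-4 \right)} \left(R{\left(6,1 \right)} + 11\right) = \left(-4\right)^{2} \left(\frac{5}{3} + 11\right) = 16 \cdot \frac{38}{3} = \frac{608}{3}$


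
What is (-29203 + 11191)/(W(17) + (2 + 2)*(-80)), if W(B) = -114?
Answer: 9006/217 ≈ 41.502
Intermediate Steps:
(-29203 + 11191)/(W(17) + (2 + 2)*(-80)) = (-29203 + 11191)/(-114 + (2 + 2)*(-80)) = -18012/(-114 + 4*(-80)) = -18012/(-114 - 320) = -18012/(-434) = -18012*(-1/434) = 9006/217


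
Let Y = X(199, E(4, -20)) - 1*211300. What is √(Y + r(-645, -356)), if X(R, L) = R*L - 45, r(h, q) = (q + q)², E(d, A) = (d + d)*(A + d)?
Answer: √270127 ≈ 519.74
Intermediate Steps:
E(d, A) = 2*d*(A + d) (E(d, A) = (2*d)*(A + d) = 2*d*(A + d))
r(h, q) = 4*q² (r(h, q) = (2*q)² = 4*q²)
X(R, L) = -45 + L*R (X(R, L) = L*R - 45 = -45 + L*R)
Y = -236817 (Y = (-45 + (2*4*(-20 + 4))*199) - 1*211300 = (-45 + (2*4*(-16))*199) - 211300 = (-45 - 128*199) - 211300 = (-45 - 25472) - 211300 = -25517 - 211300 = -236817)
√(Y + r(-645, -356)) = √(-236817 + 4*(-356)²) = √(-236817 + 4*126736) = √(-236817 + 506944) = √270127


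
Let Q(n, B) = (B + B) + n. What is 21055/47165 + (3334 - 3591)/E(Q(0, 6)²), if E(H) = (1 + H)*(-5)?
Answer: 5477256/6838925 ≈ 0.80089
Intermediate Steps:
Q(n, B) = n + 2*B (Q(n, B) = 2*B + n = n + 2*B)
E(H) = -5 - 5*H
21055/47165 + (3334 - 3591)/E(Q(0, 6)²) = 21055/47165 + (3334 - 3591)/(-5 - 5*(0 + 2*6)²) = 21055*(1/47165) - 257/(-5 - 5*(0 + 12)²) = 4211/9433 - 257/(-5 - 5*12²) = 4211/9433 - 257/(-5 - 5*144) = 4211/9433 - 257/(-5 - 720) = 4211/9433 - 257/(-725) = 4211/9433 - 257*(-1/725) = 4211/9433 + 257/725 = 5477256/6838925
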